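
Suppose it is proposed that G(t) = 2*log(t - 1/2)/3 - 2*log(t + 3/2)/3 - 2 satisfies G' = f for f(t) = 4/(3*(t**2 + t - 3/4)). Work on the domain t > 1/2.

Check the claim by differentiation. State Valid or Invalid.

Valid - the claim checks out under differentiation.

d/dt[G] = 16/(12*t**2 + 12*t - 9)
This equals f(t) exactly, so the claim holds.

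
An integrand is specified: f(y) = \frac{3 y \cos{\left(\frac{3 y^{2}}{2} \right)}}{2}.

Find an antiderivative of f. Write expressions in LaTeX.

An antiderivative is F(y) = \frac{\sin{\left(\frac{3 y^{2}}{2} \right)}}{2}.

The substitution u = \frac{3 y^{2}}{2} works: f is exactly (dF/du)*(du/dy) for that inner function.
Check: d/dy[\frac{\sin{\left(\frac{3 y^{2}}{2} \right)}}{2}] = \frac{3 y \cos{\left(\frac{3 y^{2}}{2} \right)}}{2} = f(y).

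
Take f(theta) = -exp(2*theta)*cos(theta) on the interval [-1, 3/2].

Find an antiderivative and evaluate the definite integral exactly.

Whatever form F(theta) takes, F'(theta) = f(theta) is non-negotiable.
F(theta) = (-sin(theta) - 2*cos(theta))*exp(2*theta)/5 is an antiderivative of f.
Check: d/dtheta[(-sin(theta) - 2*cos(theta))*exp(2*theta)/5] = -exp(2*theta)*cos(theta) = f(theta).
F(3/2) = -exp(3)*sin(3/2)/5 - 2*exp(3)*cos(3/2)/5; F(-1) = -2*exp(-2)*cos(1)/5 + exp(-2)*sin(1)/5.
Integral = F(3/2) - F(-1) = -exp(3)*sin(3/2)/5 - 2*exp(3)*cos(3/2)/5 - exp(-2)*sin(1)/5 + 2*exp(-2)*cos(1)/5.

Antiderivative: F(theta) = (-sin(theta) - 2*cos(theta))*exp(2*theta)/5; value = -exp(3)*sin(3/2)/5 - 2*exp(3)*cos(3/2)/5 - exp(-2)*sin(1)/5 + 2*exp(-2)*cos(1)/5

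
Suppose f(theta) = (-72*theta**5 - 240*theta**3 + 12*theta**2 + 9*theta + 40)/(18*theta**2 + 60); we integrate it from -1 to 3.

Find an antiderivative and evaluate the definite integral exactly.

Antiderivative: F(theta) = (-12*theta**4 + 8*theta + 3*log(3*theta**2/2 + 5))/12; value = -232/3 - log(13/2)/4 + log(37/2)/4

Any candidate F(theta) must reproduce f(theta) exactly when differentiated.
F(theta) = (-12*theta**4 + 8*theta + 3*log(3*theta**2/2 + 5))/12 is an antiderivative of f.
Check: d/dtheta[(-12*theta**4 + 8*theta + 3*log(3*theta**2/2 + 5))/12] = (-72*theta**5 - 240*theta**3 + 12*theta**2 + 9*theta + 40)/(18*theta**2 + 60) = f(theta).
F(3) = -79 + log(37/2)/4; F(-1) = -5/3 + log(13/2)/4.
Integral = F(3) - F(-1) = -232/3 - log(13/2)/4 + log(37/2)/4.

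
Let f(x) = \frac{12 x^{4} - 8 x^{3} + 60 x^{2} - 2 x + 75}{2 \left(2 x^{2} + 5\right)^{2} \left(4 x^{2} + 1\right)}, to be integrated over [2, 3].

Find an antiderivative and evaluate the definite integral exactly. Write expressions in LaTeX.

A first test for any F(x): its x-derivative must equal f(x) identically.
F(x) = \frac{3 \left(2 x^{2} + 5\right) \operatorname{atan}{\left(2 x \right)} + 1}{4 \left(2 x^{2} + 5\right)} is an antiderivative of f.
Check: d/dx[\frac{3 \left(2 x^{2} + 5\right) \operatorname{atan}{\left(2 x \right)} + 1}{4 \left(2 x^{2} + 5\right)}] = \frac{12 x^{4} - 8 x^{3} + 60 x^{2} - 2 x + 75}{32 x^{6} + 168 x^{4} + 240 x^{2} + 50}, which equals f(x).
F(3) = \frac{1}{92} + \frac{3 \operatorname{atan}{\left(6 \right)}}{4}; F(2) = \frac{1}{52} + \frac{3 \operatorname{atan}{\left(4 \right)}}{4}.
Integral = F(3) - F(2) = - \frac{3 \operatorname{atan}{\left(4 \right)}}{4} - \frac{5}{598} + \frac{3 \operatorname{atan}{\left(6 \right)}}{4}.

Antiderivative: F(x) = \frac{3 \left(2 x^{2} + 5\right) \operatorname{atan}{\left(2 x \right)} + 1}{4 \left(2 x^{2} + 5\right)}; value = - \frac{3 \operatorname{atan}{\left(4 \right)}}{4} - \frac{5}{598} + \frac{3 \operatorname{atan}{\left(6 \right)}}{4}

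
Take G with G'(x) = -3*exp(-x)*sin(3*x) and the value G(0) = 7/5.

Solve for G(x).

G(x) = (5*exp(x) + 3*sin(3*x) + 9*cos(3*x))*exp(-x)/10

Check a candidate G(x) by differentiating: d/dx[G] must match the given G'(x).
A general antiderivative is 3*exp(-x)*sin(3*x)/10 + 9*exp(-x)*cos(3*x)/10 + C.
The condition gives C = 7/5 - (9/10) = 1/2.
So G(x) = (5*exp(x) + 3*sin(3*x) + 9*cos(3*x))*exp(-x)/10.
Check: d/dx[(5*exp(x) + 3*sin(3*x) + 9*cos(3*x))*exp(-x)/10] = -3*exp(-x)*sin(3*x) = G'(x).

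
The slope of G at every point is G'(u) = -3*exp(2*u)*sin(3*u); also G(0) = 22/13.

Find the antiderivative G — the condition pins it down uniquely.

G(u) = -6*exp(2*u)*sin(3*u)/13 + 9*exp(2*u)*cos(3*u)/13 + 1

Whatever form G(u) takes, its d/du must return the stated G'(u).
A general antiderivative is -6*exp(2*u)*sin(3*u)/13 + 9*exp(2*u)*cos(3*u)/13 + C.
The condition gives C = 22/13 - (9/13) = 1.
So G(u) = -6*exp(2*u)*sin(3*u)/13 + 9*exp(2*u)*cos(3*u)/13 + 1.
Check: d/du[-6*exp(2*u)*sin(3*u)/13 + 9*exp(2*u)*cos(3*u)/13 + 1] = -3*exp(2*u)*sin(3*u) = G'(u).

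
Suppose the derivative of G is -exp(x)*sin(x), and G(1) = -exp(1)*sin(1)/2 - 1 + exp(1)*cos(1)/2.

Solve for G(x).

G(x) = -exp(x)*sin(x)/2 + exp(x)*cos(x)/2 - 1

Recover the given G'(x) by differentiating a candidate G(x); any mismatch rules it out.
A general antiderivative is -exp(x)*sin(x)/2 + exp(x)*cos(x)/2 + C.
The condition gives C = -exp(1)*sin(1)/2 - 1 + exp(1)*cos(1)/2 - (-exp(1)*sin(1)/2 + exp(1)*cos(1)/2) = -1.
So G(x) = -exp(x)*sin(x)/2 + exp(x)*cos(x)/2 - 1.
Check: d/dx[-exp(x)*sin(x)/2 + exp(x)*cos(x)/2 - 1] = -exp(x)*sin(x) = G'(x).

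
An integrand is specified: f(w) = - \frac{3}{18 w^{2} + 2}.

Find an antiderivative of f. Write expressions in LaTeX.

An antiderivative is F(w) = - \frac{\operatorname{atan}{\left(3 w \right)}}{2}.

A candidate is checked by its d/dw: the result must match f(w).
Check: d/dw[- \frac{\operatorname{atan}{\left(3 w \right)}}{2}] = - \frac{3}{18 w^{2} + 2} = f(w).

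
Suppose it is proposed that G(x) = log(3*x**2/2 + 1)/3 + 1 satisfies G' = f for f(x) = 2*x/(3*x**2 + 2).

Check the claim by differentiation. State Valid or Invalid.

Valid. The derivative of G reproduces f.

d/dx[G] = 2*x/(3*x**2 + 2)
This equals f(x) exactly, so the claim holds.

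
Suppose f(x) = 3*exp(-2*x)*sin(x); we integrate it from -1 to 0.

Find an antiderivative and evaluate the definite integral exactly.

Recover f(x) by differentiating a candidate F(x); any mismatch rules it out.
F(x) = -6*exp(-2*x)*sin(x)/5 - 3*exp(-2*x)*cos(x)/5 is an antiderivative of f.
Check: d/dx[-6*exp(-2*x)*sin(x)/5 - 3*exp(-2*x)*cos(x)/5] = 3*exp(-2*x)*sin(x) = f(x).
F(0) = -3/5; F(-1) = -3*exp(2)*cos(1)/5 + 6*exp(2)*sin(1)/5.
Integral = F(0) - F(-1) = -6*exp(2)*sin(1)/5 - 3/5 + 3*exp(2)*cos(1)/5.

Antiderivative: F(x) = -6*exp(-2*x)*sin(x)/5 - 3*exp(-2*x)*cos(x)/5; value = -6*exp(2)*sin(1)/5 - 3/5 + 3*exp(2)*cos(1)/5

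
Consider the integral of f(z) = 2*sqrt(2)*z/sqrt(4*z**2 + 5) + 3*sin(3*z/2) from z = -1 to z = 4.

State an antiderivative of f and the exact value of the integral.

Antiderivative: F(z) = sqrt(2)*(sqrt(4*z**2 + 5) - 2*sqrt(2)*cos(3*z/2))/2; value = -3*sqrt(2)/2 - 2*cos(6) + 2*cos(3/2) + sqrt(138)/2

The integrand splits into summands that can be handled one at a time.
F(z) = sqrt(2)*(sqrt(4*z**2 + 5) - 2*sqrt(2)*cos(3*z/2))/2 is an antiderivative of f.
Check: d/dz[sqrt(2)*(sqrt(4*z**2 + 5) - 2*sqrt(2)*cos(3*z/2))/2] = (2*sqrt(2)*z + 3*sqrt(4*z**2 + 5)*sin(3*z/2))/sqrt(4*z**2 + 5), which equals f(z).
F(4) = -2*cos(6) + sqrt(138)/2; F(-1) = -2*cos(3/2) + 3*sqrt(2)/2.
Integral = F(4) - F(-1) = -3*sqrt(2)/2 - 2*cos(6) + 2*cos(3/2) + sqrt(138)/2.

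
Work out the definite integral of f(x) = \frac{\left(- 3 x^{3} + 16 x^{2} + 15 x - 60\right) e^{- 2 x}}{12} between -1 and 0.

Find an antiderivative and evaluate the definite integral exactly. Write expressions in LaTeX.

Antiderivative: F(x) = \frac{\left(12 x^{3} - 46 x^{2} - 106 x + 187\right) e^{- 2 x}}{96}; value = \frac{187}{96} - \frac{235 e^{2}}{96}

f has the shape u'v + uv' for u = \frac{x^{3}}{8} - \frac{23 x^{2}}{48} - \frac{53 x}{48} + \frac{187}{96} and v = e^{- 2 x} — it is the derivative of the product u*v.
F(x) = \frac{\left(12 x^{3} - 46 x^{2} - 106 x + 187\right) e^{- 2 x}}{96} is an antiderivative of f.
Check: d/dx[\frac{\left(12 x^{3} - 46 x^{2} - 106 x + 187\right) e^{- 2 x}}{96}] = \frac{\left(- 3 x^{3} + 16 x^{2} + 15 x - 60\right) e^{- 2 x}}{12} = f(x).
F(0) = \frac{187}{96}; F(-1) = \frac{235 e^{2}}{96}.
Integral = F(0) - F(-1) = \frac{187}{96} - \frac{235 e^{2}}{96}.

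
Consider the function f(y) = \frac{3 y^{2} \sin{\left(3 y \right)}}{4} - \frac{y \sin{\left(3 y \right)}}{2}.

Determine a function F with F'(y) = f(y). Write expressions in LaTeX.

The integrand splits into summands that can be handled one at a time.
Check: d/dy[\frac{- 9 y^{2} \cos{\left(3 y \right)} + 6 y \sin{\left(3 y \right)} + 6 y \cos{\left(3 y \right)} - 2 \sin{\left(3 y \right)} + 2 \cos{\left(3 y \right)}}{36}] = \frac{3 y^{2} \sin{\left(3 y \right)}}{4} - \frac{y \sin{\left(3 y \right)}}{2} = f(y).

An antiderivative is F(y) = \frac{- 9 y^{2} \cos{\left(3 y \right)} + 6 y \sin{\left(3 y \right)} + 6 y \cos{\left(3 y \right)} - 2 \sin{\left(3 y \right)} + 2 \cos{\left(3 y \right)}}{36}.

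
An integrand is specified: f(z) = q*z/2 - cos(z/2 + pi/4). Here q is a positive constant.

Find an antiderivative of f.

Integrate term by term and add the pieces.
Check: d/dz[(q*z**2 - 8*sin(z/2 + pi/4))/4] = q*z/2 - cos(z/2 + pi/4) = f(z).

An antiderivative is F(z) = (q*z**2 - 8*sin(z/2 + pi/4))/4.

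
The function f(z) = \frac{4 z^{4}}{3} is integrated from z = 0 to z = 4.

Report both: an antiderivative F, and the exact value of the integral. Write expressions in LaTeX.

Whatever form F(z) takes, F'(z) = f(z) is non-negotiable.
F(z) = \frac{4 z^{5}}{15} is an antiderivative of f.
Check: d/dz[\frac{4 z^{5}}{15}] = \frac{4 z^{4}}{3} = f(z).
F(4) = \frac{4096}{15}; F(0) = 0.
Integral = F(4) - F(0) = \frac{4096}{15}.

Antiderivative: F(z) = \frac{4 z^{5}}{15}; value = \frac{4096}{15}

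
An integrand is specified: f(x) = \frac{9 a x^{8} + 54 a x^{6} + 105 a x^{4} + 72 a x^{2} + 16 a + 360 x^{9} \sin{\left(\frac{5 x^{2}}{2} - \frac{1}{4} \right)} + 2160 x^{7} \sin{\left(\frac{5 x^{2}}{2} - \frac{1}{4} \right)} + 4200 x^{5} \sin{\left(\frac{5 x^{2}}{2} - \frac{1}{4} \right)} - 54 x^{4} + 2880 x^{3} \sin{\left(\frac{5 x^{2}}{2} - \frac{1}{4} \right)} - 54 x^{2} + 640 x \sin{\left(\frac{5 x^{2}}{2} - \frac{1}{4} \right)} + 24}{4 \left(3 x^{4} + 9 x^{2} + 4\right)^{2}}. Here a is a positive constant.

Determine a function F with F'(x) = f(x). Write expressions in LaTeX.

An antiderivative is F(x) = \frac{a x \left(3 x^{4} + 9 x^{2} + 4\right) + 6 x - 8 \left(3 x^{4} + 9 x^{2} + 4\right) \cos{\left(\frac{5 x^{2}}{2} - \frac{1}{4} \right)}}{4 \left(3 x^{4} + 9 x^{2} + 4\right)}.

Any candidate F(x) must reproduce f(x) exactly when differentiated.
Check: d/dx[\frac{a x \left(3 x^{4} + 9 x^{2} + 4\right) + 6 x - 8 \left(3 x^{4} + 9 x^{2} + 4\right) \cos{\left(\frac{5 x^{2}}{2} - \frac{1}{4} \right)}}{4 \left(3 x^{4} + 9 x^{2} + 4\right)}] = \frac{9 a x^{8} + 54 a x^{6} + 105 a x^{4} + 72 a x^{2} + 16 a + 360 x^{9} \sin{\left(\frac{5 x^{2}}{2} - \frac{1}{4} \right)} + 2160 x^{7} \sin{\left(\frac{5 x^{2}}{2} - \frac{1}{4} \right)} + 4200 x^{5} \sin{\left(\frac{5 x^{2}}{2} - \frac{1}{4} \right)} - 54 x^{4} + 2880 x^{3} \sin{\left(\frac{5 x^{2}}{2} - \frac{1}{4} \right)} - 54 x^{2} + 640 x \sin{\left(\frac{5 x^{2}}{2} - \frac{1}{4} \right)} + 24}{36 x^{8} + 216 x^{6} + 420 x^{4} + 288 x^{2} + 64}, which equals f(x).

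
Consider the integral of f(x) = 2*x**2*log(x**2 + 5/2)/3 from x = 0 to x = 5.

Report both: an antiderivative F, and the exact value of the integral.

Antiderivative: F(x) = 2*x**3*log(x**2 + 5/2)/9 - 4*x**3/27 + 10*x/9 - 5*sqrt(10)*atan(sqrt(10)*x/5)/9; value = -350/27 - 5*sqrt(10)*atan(sqrt(10))/9 + 250*log(55/2)/9

Check any antiderivative F(x) by computing F'(x) and comparing it with f(x).
F(x) = 2*x**3*log(x**2 + 5/2)/9 - 4*x**3/27 + 10*x/9 - 5*sqrt(10)*atan(sqrt(10)*x/5)/9 is an antiderivative of f.
Check: d/dx[2*x**3*log(x**2 + 5/2)/9 - 4*x**3/27 + 10*x/9 - 5*sqrt(10)*atan(sqrt(10)*x/5)/9] = 2*x**2*log(x**2 + 5/2)/3 = f(x).
F(5) = -350/27 - 5*sqrt(10)*atan(sqrt(10))/9 + 250*log(55/2)/9; F(0) = 0.
Integral = F(5) - F(0) = -350/27 - 5*sqrt(10)*atan(sqrt(10))/9 + 250*log(55/2)/9.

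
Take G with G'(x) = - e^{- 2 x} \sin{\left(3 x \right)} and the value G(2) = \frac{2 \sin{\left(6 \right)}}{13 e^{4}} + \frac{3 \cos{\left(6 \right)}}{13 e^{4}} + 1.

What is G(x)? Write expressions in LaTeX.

G(x) = \frac{\left(13 e^{2 x} + 2 \sin{\left(3 x \right)} + 3 \cos{\left(3 x \right)}\right) e^{- 2 x}}{13}

Whatever form G(x) takes, its d/dx must return the stated G'(x).
A general antiderivative is \frac{2 e^{- 2 x} \sin{\left(3 x \right)}}{13} + \frac{3 e^{- 2 x} \cos{\left(3 x \right)}}{13} + C.
The condition gives C = \frac{2 \sin{\left(6 \right)}}{13 e^{4}} + \frac{3 \cos{\left(6 \right)}}{13 e^{4}} + 1 - (\frac{2 \sin{\left(6 \right)}}{13 e^{4}} + \frac{3 \cos{\left(6 \right)}}{13 e^{4}}) = 1.
So G(x) = \frac{\left(13 e^{2 x} + 2 \sin{\left(3 x \right)} + 3 \cos{\left(3 x \right)}\right) e^{- 2 x}}{13}.
Check: d/dx[\frac{\left(13 e^{2 x} + 2 \sin{\left(3 x \right)} + 3 \cos{\left(3 x \right)}\right) e^{- 2 x}}{13}] = - e^{- 2 x} \sin{\left(3 x \right)} = G'(x).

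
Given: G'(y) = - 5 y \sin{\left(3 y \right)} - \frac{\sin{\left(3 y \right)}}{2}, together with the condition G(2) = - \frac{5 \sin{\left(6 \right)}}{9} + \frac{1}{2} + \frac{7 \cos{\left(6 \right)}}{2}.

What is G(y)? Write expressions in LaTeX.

Integrate term by term and add the pieces.
A general antiderivative is \frac{5 y \cos{\left(3 y \right)}}{3} - \frac{5 \sin{\left(3 y \right)}}{9} + \frac{\cos{\left(3 y \right)}}{6} + C.
The condition gives C = - \frac{5 \sin{\left(6 \right)}}{9} + \frac{1}{2} + \frac{7 \cos{\left(6 \right)}}{2} - (- \frac{5 \sin{\left(6 \right)}}{9} + \frac{7 \cos{\left(6 \right)}}{2}) = \frac{1}{2}.
So G(y) = \frac{30 y \cos{\left(3 y \right)} - 10 \sin{\left(3 y \right)} + 3 \cos{\left(3 y \right)} + 9}{18}.
Check: d/dy[\frac{30 y \cos{\left(3 y \right)} - 10 \sin{\left(3 y \right)} + 3 \cos{\left(3 y \right)} + 9}{18}] = - 5 y \sin{\left(3 y \right)} - \frac{\sin{\left(3 y \right)}}{2} = G'(y).

G(y) = \frac{30 y \cos{\left(3 y \right)} - 10 \sin{\left(3 y \right)} + 3 \cos{\left(3 y \right)} + 9}{18}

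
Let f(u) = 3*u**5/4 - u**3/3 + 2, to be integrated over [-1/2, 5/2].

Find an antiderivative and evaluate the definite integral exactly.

Antiderivative: F(u) = u**6/8 - u**4/12 + 2*u; value = 2129/64

Integrate term by term and add the pieces.
F(u) = u**6/8 - u**4/12 + 2*u is an antiderivative of f.
Check: d/du[u**6/8 - u**4/12 + 2*u] = 3*u**5/4 - u**3/3 + 2 = f(u).
F(5/2) = 49555/1536; F(-1/2) = -1541/1536.
Integral = F(5/2) - F(-1/2) = 2129/64.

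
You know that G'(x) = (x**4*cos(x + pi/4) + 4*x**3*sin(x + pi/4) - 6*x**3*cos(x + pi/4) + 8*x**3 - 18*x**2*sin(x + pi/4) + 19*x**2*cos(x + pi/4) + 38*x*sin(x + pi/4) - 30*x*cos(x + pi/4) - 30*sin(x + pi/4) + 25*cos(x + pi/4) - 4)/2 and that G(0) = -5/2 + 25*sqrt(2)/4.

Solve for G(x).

Recover the given G'(x) by differentiating a candidate G(x); any mismatch rules it out.
A general antiderivative is x**4 - 2*x + 2*(-x**2/2 + 3*x/2 - 5/2)**2*sin(x + pi/4) - 3 + C.
The condition gives C = -5/2 + 25*sqrt(2)/4 - (-3 + 25*sqrt(2)/4) = 1/2.
So G(x) = (2*x**4 - 4*x + (-x**2 + 3*x - 5)**2*sin(x + pi/4) - 5)/2.
Check: d/dx[(2*x**4 - 4*x + (-x**2 + 3*x - 5)**2*sin(x + pi/4) - 5)/2] = x**4*cos(x + pi/4)/2 + 2*x**3*sin(x + pi/4) - 3*x**3*cos(x + pi/4) + 4*x**3 - 9*x**2*sin(x + pi/4) + 19*x**2*cos(x + pi/4)/2 + 19*x*sin(x + pi/4) - 15*x*cos(x + pi/4) - 15*sin(x + pi/4) + 25*cos(x + pi/4)/2 - 2, which equals G'(x).

G(x) = (2*x**4 - 4*x + (-x**2 + 3*x - 5)**2*sin(x + pi/4) - 5)/2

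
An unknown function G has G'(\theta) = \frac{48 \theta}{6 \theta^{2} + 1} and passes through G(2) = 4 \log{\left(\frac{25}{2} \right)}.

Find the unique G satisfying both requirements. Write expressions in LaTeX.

G(\theta) = 4 \log{\left(3 \theta^{2} + \frac{1}{2} \right)}

The substitution u = 3 \theta^{2} + \frac{1}{2} works: G'(\theta) is exactly (dG/du)*(du/d\theta) for that inner function.
A general antiderivative is 4 \log{\left(3 \theta^{2} + \frac{1}{2} \right)} + C.
The condition gives C = 4 \log{\left(\frac{25}{2} \right)} - (4 \log{\left(\frac{25}{2} \right)}) = 0.
So G(\theta) = 4 \log{\left(3 \theta^{2} + \frac{1}{2} \right)}.
Check: d/d\theta[4 \log{\left(3 \theta^{2} + \frac{1}{2} \right)}] = \frac{48 \theta}{6 \theta^{2} + 1} = G'(\theta).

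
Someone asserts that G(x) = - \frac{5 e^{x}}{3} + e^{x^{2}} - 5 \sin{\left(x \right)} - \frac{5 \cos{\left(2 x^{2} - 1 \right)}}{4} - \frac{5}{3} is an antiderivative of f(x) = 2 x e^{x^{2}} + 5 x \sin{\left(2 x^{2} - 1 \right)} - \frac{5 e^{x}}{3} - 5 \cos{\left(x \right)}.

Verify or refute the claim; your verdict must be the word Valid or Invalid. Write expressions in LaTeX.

Valid: G'(x) = f(x).

d/dx[G] = 2 x e^{x^{2}} + 5 x \sin{\left(2 x^{2} - 1 \right)} - \frac{5 e^{x}}{3} - 5 \cos{\left(x \right)}
This equals f(x) exactly, so the claim holds.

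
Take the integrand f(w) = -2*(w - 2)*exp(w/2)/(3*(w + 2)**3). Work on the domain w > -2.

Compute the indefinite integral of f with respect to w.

F(w) = -4*exp(w/2)/(3*(w + 2)**2) + C

Recognize the product-rule pattern: f = u'v + uv' with u = -4/(3*(w + 2)**2), v = exp(w/2), so integration by parts undoes it.
Check: d/dw[-4*exp(w/2)/(3*(w + 2)**2)] = (-2*w*exp(w/2) + 4*exp(w/2))/(3*w**3 + 18*w**2 + 36*w + 24), which equals f(w).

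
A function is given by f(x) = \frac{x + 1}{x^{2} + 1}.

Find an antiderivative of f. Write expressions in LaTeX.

Any candidate F(x) must reproduce f(x) exactly when differentiated.
Check: d/dx[\frac{\log{\left(x^{2} + 1 \right)} + 2 \operatorname{atan}{\left(x \right)}}{2}] = \frac{x + 1}{x^{2} + 1} = f(x).

An antiderivative is F(x) = \frac{\log{\left(x^{2} + 1 \right)} + 2 \operatorname{atan}{\left(x \right)}}{2}.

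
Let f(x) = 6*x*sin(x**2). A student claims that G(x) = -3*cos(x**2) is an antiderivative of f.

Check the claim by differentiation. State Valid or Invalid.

Valid. The derivative of G reproduces f.

d/dx[G] = 6*x*sin(x**2)
This equals f(x) exactly, so the claim holds.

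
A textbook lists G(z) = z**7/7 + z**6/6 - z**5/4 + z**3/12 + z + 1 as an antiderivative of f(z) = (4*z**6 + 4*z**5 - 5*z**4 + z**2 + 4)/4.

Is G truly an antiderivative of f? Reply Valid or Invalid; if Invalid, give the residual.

d/dz[G] = z**6 + z**5 - 5*z**4/4 + z**2/4 + 1
This equals f(z) exactly, so the claim holds.

Valid - differentiating G returns exactly f.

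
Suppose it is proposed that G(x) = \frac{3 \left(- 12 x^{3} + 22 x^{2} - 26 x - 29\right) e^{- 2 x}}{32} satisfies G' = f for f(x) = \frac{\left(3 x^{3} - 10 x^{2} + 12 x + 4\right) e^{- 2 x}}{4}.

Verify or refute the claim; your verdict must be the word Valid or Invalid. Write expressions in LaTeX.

d/dx[G] = \frac{\left(9 x^{3} - 30 x^{2} + 36 x + 12\right) e^{- 2 x}}{4}
d/dx[G] - f(x) = \frac{\left(3 x^{3} - 10 x^{2} + 12 x + 4\right) e^{- 2 x}}{2} != 0.

Invalid: d/dx[G] - f = \frac{\left(3 x^{3} - 10 x^{2} + 12 x + 4\right) e^{- 2 x}}{2}, which is not 0.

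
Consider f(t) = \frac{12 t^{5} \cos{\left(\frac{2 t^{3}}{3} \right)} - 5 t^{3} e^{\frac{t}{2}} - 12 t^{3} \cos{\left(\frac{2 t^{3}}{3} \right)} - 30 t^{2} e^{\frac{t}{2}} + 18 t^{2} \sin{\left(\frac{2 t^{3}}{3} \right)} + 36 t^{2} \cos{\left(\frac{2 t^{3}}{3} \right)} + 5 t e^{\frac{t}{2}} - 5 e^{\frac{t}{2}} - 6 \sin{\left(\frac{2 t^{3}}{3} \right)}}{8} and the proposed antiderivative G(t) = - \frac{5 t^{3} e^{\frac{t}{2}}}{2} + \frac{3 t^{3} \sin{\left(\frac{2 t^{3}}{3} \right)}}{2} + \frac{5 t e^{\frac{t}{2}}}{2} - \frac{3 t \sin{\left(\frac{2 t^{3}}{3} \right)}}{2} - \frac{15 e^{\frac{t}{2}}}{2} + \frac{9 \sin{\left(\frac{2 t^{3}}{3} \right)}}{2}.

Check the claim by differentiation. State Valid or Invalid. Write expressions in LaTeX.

d/dt[G] = 3 t^{5} \cos{\left(\frac{2 t^{3}}{3} \right)} - \frac{5 t^{3} e^{\frac{t}{2}}}{4} - 3 t^{3} \cos{\left(\frac{2 t^{3}}{3} \right)} - \frac{15 t^{2} e^{\frac{t}{2}}}{2} + \frac{9 t^{2} \sin{\left(\frac{2 t^{3}}{3} \right)}}{2} + 9 t^{2} \cos{\left(\frac{2 t^{3}}{3} \right)} + \frac{5 t e^{\frac{t}{2}}}{4} - \frac{5 e^{\frac{t}{2}}}{4} - \frac{3 \sin{\left(\frac{2 t^{3}}{3} \right)}}{2}
d/dt[G] - f(t) = \frac{3 t^{5} \cos{\left(\frac{2 t^{3}}{3} \right)}}{2} - \frac{5 t^{3} e^{\frac{t}{2}}}{8} - \frac{3 t^{3} \cos{\left(\frac{2 t^{3}}{3} \right)}}{2} - \frac{15 t^{2} e^{\frac{t}{2}}}{4} + \frac{9 t^{2} \sin{\left(\frac{2 t^{3}}{3} \right)}}{4} + \frac{9 t^{2} \cos{\left(\frac{2 t^{3}}{3} \right)}}{2} + \frac{5 t e^{\frac{t}{2}}}{8} - \frac{5 e^{\frac{t}{2}}}{8} - \frac{3 \sin{\left(\frac{2 t^{3}}{3} \right)}}{4} != 0.

Invalid: d/dt[G] - f = \frac{3 t^{5} \cos{\left(\frac{2 t^{3}}{3} \right)}}{2} - \frac{5 t^{3} e^{\frac{t}{2}}}{8} - \frac{3 t^{3} \cos{\left(\frac{2 t^{3}}{3} \right)}}{2} - \frac{15 t^{2} e^{\frac{t}{2}}}{4} + \frac{9 t^{2} \sin{\left(\frac{2 t^{3}}{3} \right)}}{4} + \frac{9 t^{2} \cos{\left(\frac{2 t^{3}}{3} \right)}}{2} + \frac{5 t e^{\frac{t}{2}}}{8} - \frac{5 e^{\frac{t}{2}}}{8} - \frac{3 \sin{\left(\frac{2 t^{3}}{3} \right)}}{4}, which is not 0.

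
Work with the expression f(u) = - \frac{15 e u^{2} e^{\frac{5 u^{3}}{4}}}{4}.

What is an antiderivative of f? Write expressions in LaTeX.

An antiderivative is F(u) = - e e^{\frac{5 u^{3}}{4}}.

The substitution w = \frac{5 u^{3}}{4} + 1 works: f is exactly (dF/dw)*(dw/du) for that inner function.
Check: d/du[- e e^{\frac{5 u^{3}}{4}}] = - \frac{15 e u^{2} e^{\frac{5 u^{3}}{4}}}{4} = f(u).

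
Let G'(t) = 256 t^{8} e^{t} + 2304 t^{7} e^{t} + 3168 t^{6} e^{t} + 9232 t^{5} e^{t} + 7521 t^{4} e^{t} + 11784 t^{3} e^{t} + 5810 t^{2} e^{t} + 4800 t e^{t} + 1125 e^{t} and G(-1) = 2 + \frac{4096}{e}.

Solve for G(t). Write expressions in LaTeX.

Recognize the product-rule pattern: G'(t) = u'v + uv' with u = \left(4 t^{2} + t + 5\right)^{4}, v = e^{t}, so integration by parts undoes it.
A general antiderivative is \left(4 t^{2} + t + 5\right)^{4} e^{t} + C.
The condition gives C = 2 + \frac{4096}{e} - (\frac{4096}{e}) = 2.
So G(t) = 256 t^{8} e^{t} + 256 t^{7} e^{t} + 1376 t^{6} e^{t} + 976 t^{5} e^{t} + 2641 t^{4} e^{t} + 1220 t^{3} e^{t} + 2150 t^{2} e^{t} + 500 t e^{t} + 625 e^{t} + 2.
Check: d/dt[256 t^{8} e^{t} + 256 t^{7} e^{t} + 1376 t^{6} e^{t} + 976 t^{5} e^{t} + 2641 t^{4} e^{t} + 1220 t^{3} e^{t} + 2150 t^{2} e^{t} + 500 t e^{t} + 625 e^{t} + 2] = 256 t^{8} e^{t} + 2304 t^{7} e^{t} + 3168 t^{6} e^{t} + 9232 t^{5} e^{t} + 7521 t^{4} e^{t} + 11784 t^{3} e^{t} + 5810 t^{2} e^{t} + 4800 t e^{t} + 1125 e^{t} = G'(t).

G(t) = 256 t^{8} e^{t} + 256 t^{7} e^{t} + 1376 t^{6} e^{t} + 976 t^{5} e^{t} + 2641 t^{4} e^{t} + 1220 t^{3} e^{t} + 2150 t^{2} e^{t} + 500 t e^{t} + 625 e^{t} + 2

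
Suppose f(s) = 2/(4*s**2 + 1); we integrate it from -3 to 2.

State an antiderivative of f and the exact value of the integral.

For F(s) to be correct the identity F'(s) - f(s) = 0 must hold.
F(s) = atan(2*s) is an antiderivative of f.
Check: d/ds[atan(2*s)] = 2/(4*s**2 + 1) = f(s).
F(2) = atan(4); F(-3) = -atan(6).
Integral = F(2) - F(-3) = atan(4) + atan(6).

Antiderivative: F(s) = atan(2*s); value = atan(4) + atan(6)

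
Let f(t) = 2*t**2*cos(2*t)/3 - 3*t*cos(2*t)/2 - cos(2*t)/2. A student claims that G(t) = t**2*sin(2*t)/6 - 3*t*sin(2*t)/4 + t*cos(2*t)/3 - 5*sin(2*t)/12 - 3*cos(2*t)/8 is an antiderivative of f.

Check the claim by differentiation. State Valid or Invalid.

d/dt[G] = t**2*cos(2*t)/3 - t*sin(2*t)/3 - 3*t*cos(2*t)/2 - cos(2*t)/2
d/dt[G] - f(t) = -t**2*cos(2*t)/3 - t*sin(2*t)/3 != 0.

Invalid: d/dt[G] - f = -t**2*cos(2*t)/3 - t*sin(2*t)/3, which is not 0.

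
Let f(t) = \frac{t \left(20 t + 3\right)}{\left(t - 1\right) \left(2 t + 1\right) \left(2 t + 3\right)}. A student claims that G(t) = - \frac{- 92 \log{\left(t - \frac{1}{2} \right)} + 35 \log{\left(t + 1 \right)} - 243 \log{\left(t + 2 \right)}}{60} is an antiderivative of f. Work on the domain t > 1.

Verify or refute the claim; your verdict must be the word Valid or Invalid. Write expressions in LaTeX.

Invalid: d/dt[G] - f = \frac{- 80 t^{4} - 104 t^{3} - 150 t^{2} - 179 t - 39}{32 t^{6} + 112 t^{5} + 56 t^{4} - 140 t^{3} - 112 t^{2} + 28 t + 24}, which is not 0.

d/dt[G] = \frac{40 t^{2} + 46 t + 13}{8 t^{3} + 20 t^{2} + 4 t - 8}
d/dt[G] - f(t) = \frac{- 80 t^{4} - 104 t^{3} - 150 t^{2} - 179 t - 39}{32 t^{6} + 112 t^{5} + 56 t^{4} - 140 t^{3} - 112 t^{2} + 28 t + 24} != 0.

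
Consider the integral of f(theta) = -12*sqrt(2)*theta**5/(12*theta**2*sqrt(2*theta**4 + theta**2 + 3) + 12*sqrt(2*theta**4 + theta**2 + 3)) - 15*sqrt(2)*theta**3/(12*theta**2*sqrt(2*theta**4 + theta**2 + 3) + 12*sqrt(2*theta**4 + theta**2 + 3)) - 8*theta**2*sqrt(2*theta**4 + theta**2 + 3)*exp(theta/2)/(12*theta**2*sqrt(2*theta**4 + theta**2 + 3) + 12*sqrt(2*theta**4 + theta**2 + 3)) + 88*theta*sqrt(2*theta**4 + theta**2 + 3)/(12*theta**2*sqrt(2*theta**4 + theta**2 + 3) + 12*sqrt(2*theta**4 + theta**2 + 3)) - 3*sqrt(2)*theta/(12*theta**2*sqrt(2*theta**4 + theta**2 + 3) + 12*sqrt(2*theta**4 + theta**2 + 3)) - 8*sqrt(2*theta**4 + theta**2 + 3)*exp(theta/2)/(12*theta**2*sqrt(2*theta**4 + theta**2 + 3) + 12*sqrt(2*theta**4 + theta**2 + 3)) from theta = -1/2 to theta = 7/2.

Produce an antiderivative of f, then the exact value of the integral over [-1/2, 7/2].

Antiderivative: F(theta) = -sqrt(theta**4 + theta**2/2 + 3/2)/2 - 4*exp(theta/2)/3 + 11*log(theta**2 + 1)/3; value = -4*exp(7/4)/3 - 13*sqrt(3)/4 - 11*log(5/4)/3 + 4*exp(-1/4)/3 + 11*log(53/4)/3

Integrate term by term and add the pieces.
F(theta) = -sqrt(theta**4 + theta**2/2 + 3/2)/2 - 4*exp(theta/2)/3 + 11*log(theta**2 + 1)/3 is an antiderivative of f.
Check: d/dtheta[-sqrt(theta**4 + theta**2/2 + 3/2)/2 - 4*exp(theta/2)/3 + 11*log(theta**2 + 1)/3] = (-12*sqrt(2)*theta**5 - 15*sqrt(2)*theta**3 - 8*theta**2*sqrt(2*theta**4 + theta**2 + 3)*exp(theta/2) + 88*theta*sqrt(2*theta**4 + theta**2 + 3) - 3*sqrt(2)*theta - 8*sqrt(2*theta**4 + theta**2 + 3)*exp(theta/2))/(12*theta**2*sqrt(2*theta**4 + theta**2 + 3) + 12*sqrt(2*theta**4 + theta**2 + 3)), which equals f(theta).
F(7/2) = -4*exp(7/4)/3 - 29*sqrt(3)/8 + 11*log(53/4)/3; F(-1/2) = -4*exp(-1/4)/3 - 3*sqrt(3)/8 + 11*log(5/4)/3.
Integral = F(7/2) - F(-1/2) = -4*exp(7/4)/3 - 13*sqrt(3)/4 - 11*log(5/4)/3 + 4*exp(-1/4)/3 + 11*log(53/4)/3.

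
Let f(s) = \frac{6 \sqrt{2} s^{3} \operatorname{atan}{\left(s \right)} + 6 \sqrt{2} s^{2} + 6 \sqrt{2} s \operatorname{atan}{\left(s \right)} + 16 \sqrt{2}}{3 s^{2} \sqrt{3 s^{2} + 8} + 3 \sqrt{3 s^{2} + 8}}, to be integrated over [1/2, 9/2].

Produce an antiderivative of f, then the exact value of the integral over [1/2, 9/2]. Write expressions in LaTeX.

Antiderivative: F(s) = \frac{2 \sqrt{2} \sqrt{3 s^{2} + 8} \operatorname{atan}{\left(s \right)}}{3}; value = - \frac{\sqrt{70} \operatorname{atan}{\left(\frac{1}{2} \right)}}{3} + \frac{5 \sqrt{22} \operatorname{atan}{\left(\frac{9}{2} \right)}}{3}

f has the shape u'v + uv' for u = \frac{4 \sqrt{\frac{3 s^{2}}{2} + 4}}{3} and v = \operatorname{atan}{\left(s \right)} — it is the derivative of the product u*v.
F(s) = \frac{2 \sqrt{2} \sqrt{3 s^{2} + 8} \operatorname{atan}{\left(s \right)}}{3} is an antiderivative of f.
Check: d/ds[\frac{2 \sqrt{2} \sqrt{3 s^{2} + 8} \operatorname{atan}{\left(s \right)}}{3}] = \frac{6 \sqrt{2} s^{3} \operatorname{atan}{\left(s \right)} + 6 \sqrt{2} s^{2} + 6 \sqrt{2} s \operatorname{atan}{\left(s \right)} + 16 \sqrt{2}}{3 s^{2} \sqrt{3 s^{2} + 8} + 3 \sqrt{3 s^{2} + 8}} = f(s).
F(9/2) = \frac{5 \sqrt{22} \operatorname{atan}{\left(\frac{9}{2} \right)}}{3}; F(1/2) = \frac{\sqrt{70} \operatorname{atan}{\left(\frac{1}{2} \right)}}{3}.
Integral = F(9/2) - F(1/2) = - \frac{\sqrt{70} \operatorname{atan}{\left(\frac{1}{2} \right)}}{3} + \frac{5 \sqrt{22} \operatorname{atan}{\left(\frac{9}{2} \right)}}{3}.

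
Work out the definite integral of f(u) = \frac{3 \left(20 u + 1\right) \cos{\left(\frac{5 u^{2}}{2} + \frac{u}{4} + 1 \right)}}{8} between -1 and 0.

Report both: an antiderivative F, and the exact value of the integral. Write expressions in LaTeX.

Antiderivative: F(u) = \frac{3 \sin{\left(\frac{5 u^{2}}{2} + \frac{u}{4} + 1 \right)}}{2}; value = - \frac{3 \sin{\left(\frac{13}{4} \right)}}{2} + \frac{3 \sin{\left(1 \right)}}{2}

The substitution w = \frac{5 u^{2}}{2} + \frac{u}{4} + 1 works: f is exactly (dF/dw)*(dw/du) for that inner function.
F(u) = \frac{3 \sin{\left(\frac{5 u^{2}}{2} + \frac{u}{4} + 1 \right)}}{2} is an antiderivative of f.
Check: d/du[\frac{3 \sin{\left(\frac{5 u^{2}}{2} + \frac{u}{4} + 1 \right)}}{2}] = \frac{15 u \cos{\left(\frac{5 u^{2}}{2} + \frac{u}{4} + 1 \right)}}{2} + \frac{3 \cos{\left(\frac{5 u^{2}}{2} + \frac{u}{4} + 1 \right)}}{8}, which equals f(u).
F(0) = \frac{3 \sin{\left(1 \right)}}{2}; F(-1) = \frac{3 \sin{\left(\frac{13}{4} \right)}}{2}.
Integral = F(0) - F(-1) = - \frac{3 \sin{\left(\frac{13}{4} \right)}}{2} + \frac{3 \sin{\left(1 \right)}}{2}.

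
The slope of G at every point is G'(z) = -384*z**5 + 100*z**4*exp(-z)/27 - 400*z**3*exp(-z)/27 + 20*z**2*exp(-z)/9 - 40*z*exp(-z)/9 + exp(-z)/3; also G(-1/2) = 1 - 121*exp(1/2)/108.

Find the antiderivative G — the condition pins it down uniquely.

The integrand splits into summands that can be handled one at a time.
A general antiderivative is -64*z**6 - 4*(-5*z**2/3 - 1/2)**2*exp(-z)/3 + C.
The condition gives C = 1 - 121*exp(1/2)/108 - (-121*exp(1/2)/108 - 1) = 2.
So G(z) = -64*z**6 - 100*z**4*exp(-z)/27 - 20*z**2*exp(-z)/9 + 2 - exp(-z)/3.
Check: d/dz[-64*z**6 - 100*z**4*exp(-z)/27 - 20*z**2*exp(-z)/9 + 2 - exp(-z)/3] = (-10368*z**5*exp(z) + 100*z**4 - 400*z**3 + 60*z**2 - 120*z + 9)*exp(-z)/27, which equals G'(z).

G(z) = -64*z**6 - 100*z**4*exp(-z)/27 - 20*z**2*exp(-z)/9 + 2 - exp(-z)/3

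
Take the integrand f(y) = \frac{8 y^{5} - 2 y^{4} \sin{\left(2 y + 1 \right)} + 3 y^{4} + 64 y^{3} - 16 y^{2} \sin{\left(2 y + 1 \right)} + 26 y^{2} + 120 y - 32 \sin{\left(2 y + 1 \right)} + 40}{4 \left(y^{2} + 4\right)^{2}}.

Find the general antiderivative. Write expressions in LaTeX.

Check any antiderivative F(y) by computing F'(y) and comparing it with f(y).
Check: d/dy[\frac{4 y^{4} + 3 y^{3} + y^{2} \cos{\left(2 y + 1 \right)} + 16 y^{2} + 10 y + 4 \cos{\left(2 y + 1 \right)} + 4}{4 y^{2} + 16}] = \frac{8 y^{5} - 2 y^{4} \sin{\left(2 y + 1 \right)} + 3 y^{4} + 64 y^{3} - 16 y^{2} \sin{\left(2 y + 1 \right)} + 26 y^{2} + 120 y - 32 \sin{\left(2 y + 1 \right)} + 40}{4 y^{4} + 32 y^{2} + 64}, which equals f(y).

F(y) = \frac{4 y^{4} + 3 y^{3} + y^{2} \cos{\left(2 y + 1 \right)} + 16 y^{2} + 10 y + 4 \cos{\left(2 y + 1 \right)} + 4}{4 y^{2} + 16} + C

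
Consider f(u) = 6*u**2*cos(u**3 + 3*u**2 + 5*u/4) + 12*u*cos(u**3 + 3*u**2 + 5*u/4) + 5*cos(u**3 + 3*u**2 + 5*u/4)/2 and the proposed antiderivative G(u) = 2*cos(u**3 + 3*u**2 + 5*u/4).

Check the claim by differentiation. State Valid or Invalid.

d/du[G] = -6*u**2*sin(u**3 + 3*u**2 + 5*u/4) - 12*u*sin(u**3 + 3*u**2 + 5*u/4) - 5*sin(u**3 + 3*u**2 + 5*u/4)/2
d/du[G] - f(u) = -6*u**2*sin(u**3 + 3*u**2 + 5*u/4) - 6*u**2*cos(u**3 + 3*u**2 + 5*u/4) - 12*u*sin(u**3 + 3*u**2 + 5*u/4) - 12*u*cos(u**3 + 3*u**2 + 5*u/4) - 5*sin(u**3 + 3*u**2 + 5*u/4)/2 - 5*cos(u**3 + 3*u**2 + 5*u/4)/2 != 0.

Invalid: d/du[G] - f = -6*u**2*sin(u**3 + 3*u**2 + 5*u/4) - 6*u**2*cos(u**3 + 3*u**2 + 5*u/4) - 12*u*sin(u**3 + 3*u**2 + 5*u/4) - 12*u*cos(u**3 + 3*u**2 + 5*u/4) - 5*sin(u**3 + 3*u**2 + 5*u/4)/2 - 5*cos(u**3 + 3*u**2 + 5*u/4)/2, which is not 0.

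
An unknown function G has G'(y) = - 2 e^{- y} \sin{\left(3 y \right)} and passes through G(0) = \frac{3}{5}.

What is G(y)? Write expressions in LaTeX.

G(y) = \frac{\left(\sin{\left(3 y \right)} + 3 \cos{\left(3 y \right)}\right) e^{- y}}{5}

For G(y) to be correct, d/dy[G] must agree with the stated G'(y) identically.
A general antiderivative is \frac{e^{- y} \sin{\left(3 y \right)}}{5} + \frac{3 e^{- y} \cos{\left(3 y \right)}}{5} + C.
The condition gives C = \frac{3}{5} - (\frac{3}{5}) = 0.
So G(y) = \frac{\left(\sin{\left(3 y \right)} + 3 \cos{\left(3 y \right)}\right) e^{- y}}{5}.
Check: d/dy[\frac{\left(\sin{\left(3 y \right)} + 3 \cos{\left(3 y \right)}\right) e^{- y}}{5}] = - 2 e^{- y} \sin{\left(3 y \right)} = G'(y).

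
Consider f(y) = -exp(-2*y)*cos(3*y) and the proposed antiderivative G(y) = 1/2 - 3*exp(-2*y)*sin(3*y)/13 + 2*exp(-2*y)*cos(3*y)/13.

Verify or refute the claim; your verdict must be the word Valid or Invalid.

Valid - the claim checks out under differentiation.

d/dy[G] = -exp(-2*y)*cos(3*y)
This equals f(y) exactly, so the claim holds.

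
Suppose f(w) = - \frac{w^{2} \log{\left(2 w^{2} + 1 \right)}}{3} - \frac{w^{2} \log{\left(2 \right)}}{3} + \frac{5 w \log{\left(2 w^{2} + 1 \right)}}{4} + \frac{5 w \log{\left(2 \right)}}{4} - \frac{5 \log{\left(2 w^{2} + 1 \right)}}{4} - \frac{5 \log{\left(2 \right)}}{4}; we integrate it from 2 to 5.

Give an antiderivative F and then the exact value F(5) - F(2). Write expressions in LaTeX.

Antiderivative: F(w) = \frac{2 w^{3}}{27} - \frac{5 w^{2}}{8} + \frac{43 w}{18} + \left(- \frac{w^{3}}{9} + \frac{5 w^{2}}{8} - \frac{5 w}{4}\right) \log{\left(4 w^{2} + 2 \right)} + \frac{5 \log{\left(w^{2} + \frac{1}{2} \right)}}{16} - \frac{43 \sqrt{2} \operatorname{atan}{\left(\sqrt{2} w \right)}}{36}; value = - \frac{325 \log{\left(102 \right)}}{72} - \frac{43 \sqrt{2} \operatorname{atan}{\left(5 \sqrt{2} \right)}}{36} - \frac{5 \log{\left(\frac{9}{2} \right)}}{16} + \frac{5 \log{\left(\frac{51}{2} \right)}}{16} + \frac{43 \sqrt{2} \operatorname{atan}{\left(2 \sqrt{2} \right)}}{36} + \frac{8 \log{\left(18 \right)}}{9} + \frac{65}{24}

Integrate term by term and add the pieces.
F(w) = \frac{2 w^{3}}{27} - \frac{5 w^{2}}{8} + \frac{43 w}{18} + \left(- \frac{w^{3}}{9} + \frac{5 w^{2}}{8} - \frac{5 w}{4}\right) \log{\left(4 w^{2} + 2 \right)} + \frac{5 \log{\left(w^{2} + \frac{1}{2} \right)}}{16} - \frac{43 \sqrt{2} \operatorname{atan}{\left(\sqrt{2} w \right)}}{36} is an antiderivative of f.
Check: d/dw[\frac{2 w^{3}}{27} - \frac{5 w^{2}}{8} + \frac{43 w}{18} + \left(- \frac{w^{3}}{9} + \frac{5 w^{2}}{8} - \frac{5 w}{4}\right) \log{\left(4 w^{2} + 2 \right)} + \frac{5 \log{\left(w^{2} + \frac{1}{2} \right)}}{16} - \frac{43 \sqrt{2} \operatorname{atan}{\left(\sqrt{2} w \right)}}{36}] = - \frac{w^{2} \log{\left(2 w^{2} + 1 \right)}}{3} - \frac{w^{2} \log{\left(2 \right)}}{3} + \frac{5 w \log{\left(2 w^{2} + 1 \right)}}{4} + \frac{5 w \log{\left(2 \right)}}{4} - \frac{5 \log{\left(2 w^{2} + 1 \right)}}{4} - \frac{5 \log{\left(2 \right)}}{4} = f(w).
F(5) = - \frac{325 \log{\left(102 \right)}}{72} - \frac{43 \sqrt{2} \operatorname{atan}{\left(5 \sqrt{2} \right)}}{36} + \frac{5 \log{\left(\frac{51}{2} \right)}}{16} + \frac{1205}{216}; F(2) = - \frac{8 \log{\left(18 \right)}}{9} - \frac{43 \sqrt{2} \operatorname{atan}{\left(2 \sqrt{2} \right)}}{36} + \frac{5 \log{\left(\frac{9}{2} \right)}}{16} + \frac{155}{54}.
Integral = F(5) - F(2) = - \frac{325 \log{\left(102 \right)}}{72} - \frac{43 \sqrt{2} \operatorname{atan}{\left(5 \sqrt{2} \right)}}{36} - \frac{5 \log{\left(\frac{9}{2} \right)}}{16} + \frac{5 \log{\left(\frac{51}{2} \right)}}{16} + \frac{43 \sqrt{2} \operatorname{atan}{\left(2 \sqrt{2} \right)}}{36} + \frac{8 \log{\left(18 \right)}}{9} + \frac{65}{24}.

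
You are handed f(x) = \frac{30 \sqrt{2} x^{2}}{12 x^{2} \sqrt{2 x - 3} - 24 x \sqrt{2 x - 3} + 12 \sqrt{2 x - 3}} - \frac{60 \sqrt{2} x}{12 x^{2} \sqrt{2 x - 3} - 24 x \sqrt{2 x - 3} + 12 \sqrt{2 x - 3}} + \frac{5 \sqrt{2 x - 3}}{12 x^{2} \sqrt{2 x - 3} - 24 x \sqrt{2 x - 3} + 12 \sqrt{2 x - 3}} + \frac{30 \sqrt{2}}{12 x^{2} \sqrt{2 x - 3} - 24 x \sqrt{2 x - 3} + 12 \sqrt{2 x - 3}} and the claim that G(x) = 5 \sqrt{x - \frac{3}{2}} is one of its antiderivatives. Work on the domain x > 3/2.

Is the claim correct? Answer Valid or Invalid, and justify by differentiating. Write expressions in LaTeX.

Invalid: d/dx[G] - f = - \frac{5}{12 x^{2} - 24 x + 12}, which is not 0.

d/dx[G] = \frac{5 \sqrt{2}}{2 \sqrt{2 x - 3}}
d/dx[G] - f(x) = - \frac{5}{12 x^{2} - 24 x + 12} != 0.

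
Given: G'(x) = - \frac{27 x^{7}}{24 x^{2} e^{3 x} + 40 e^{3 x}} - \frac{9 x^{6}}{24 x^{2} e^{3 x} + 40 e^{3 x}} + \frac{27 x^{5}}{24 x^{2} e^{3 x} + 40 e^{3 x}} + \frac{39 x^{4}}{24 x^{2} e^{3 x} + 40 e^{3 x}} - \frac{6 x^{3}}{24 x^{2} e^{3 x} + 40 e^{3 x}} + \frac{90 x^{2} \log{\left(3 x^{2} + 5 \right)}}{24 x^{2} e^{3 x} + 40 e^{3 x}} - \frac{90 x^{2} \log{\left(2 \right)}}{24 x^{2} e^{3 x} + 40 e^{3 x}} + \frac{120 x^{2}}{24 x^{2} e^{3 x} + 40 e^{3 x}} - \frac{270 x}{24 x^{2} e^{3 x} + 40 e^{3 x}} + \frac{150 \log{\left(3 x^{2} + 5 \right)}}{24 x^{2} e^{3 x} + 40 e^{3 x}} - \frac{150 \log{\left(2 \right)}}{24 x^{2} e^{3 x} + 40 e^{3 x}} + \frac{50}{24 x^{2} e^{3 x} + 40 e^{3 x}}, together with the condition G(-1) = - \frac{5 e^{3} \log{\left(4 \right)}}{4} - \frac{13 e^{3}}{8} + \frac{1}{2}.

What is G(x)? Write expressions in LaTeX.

G'(x) has the shape u'v + uv' for u = \frac{3 x^{5}}{8} + \frac{3 x^{4}}{4} - \frac{3 x^{2}}{4} + \frac{5 x}{4} - \frac{5 \log{\left(\frac{3 x^{2}}{2} + \frac{5}{2} \right)}}{4} and v = e^{- 3 x} — it is the derivative of the product u*v.
A general antiderivative is - \frac{3 \left(- \frac{x^{5}}{2} - x^{4} + x^{2} - \frac{5 x}{3} + \frac{5 \log{\left(\frac{3 x^{2}}{2} + \frac{5}{2} \right)}}{3}\right) e^{- 3 x}}{4} + C.
The condition gives C = - \frac{5 e^{3} \log{\left(4 \right)}}{4} - \frac{13 e^{3}}{8} + \frac{1}{2} - (- \frac{5 e^{3} \log{\left(4 \right)}}{4} - \frac{13 e^{3}}{8}) = \frac{1}{2}.
So G(x) = \frac{\left(3 x^{5} + 6 x^{4} - 6 x^{2} + 10 x + 4 e^{3 x} - 10 \log{\left(\frac{3 x^{2}}{2} + \frac{5}{2} \right)}\right) e^{- 3 x}}{8}.
Check: d/dx[\frac{\left(3 x^{5} + 6 x^{4} - 6 x^{2} + 10 x + 4 e^{3 x} - 10 \log{\left(\frac{3 x^{2}}{2} + \frac{5}{2} \right)}\right) e^{- 3 x}}{8}] = \frac{- 27 x^{7} - 9 x^{6} + 27 x^{5} + 39 x^{4} - 6 x^{3} + 90 x^{2} \log{\left(3 x^{2} + 5 \right)} - 90 x^{2} \log{\left(2 \right)} + 120 x^{2} - 270 x + 150 \log{\left(3 x^{2} + 5 \right)} - 150 \log{\left(2 \right)} + 50}{24 x^{2} e^{3 x} + 40 e^{3 x}}, which equals G'(x).

G(x) = \frac{\left(3 x^{5} + 6 x^{4} - 6 x^{2} + 10 x + 4 e^{3 x} - 10 \log{\left(\frac{3 x^{2}}{2} + \frac{5}{2} \right)}\right) e^{- 3 x}}{8}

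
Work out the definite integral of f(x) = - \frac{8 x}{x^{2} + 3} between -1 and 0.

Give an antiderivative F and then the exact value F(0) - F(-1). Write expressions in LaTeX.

f matches the chain-rule pattern g'(h)*h' with inner function h(x) = 2 x^{2} + 6; substituting u = h(x) collapses the integral.
F(x) = - 4 \log{\left(2 x^{2} + 6 \right)} is an antiderivative of f.
Check: d/dx[- 4 \log{\left(2 x^{2} + 6 \right)}] = - \frac{8 x}{x^{2} + 3} = f(x).
F(0) = - 4 \log{\left(6 \right)}; F(-1) = - 4 \log{\left(8 \right)}.
Integral = F(0) - F(-1) = - 4 \log{\left(6 \right)} + 4 \log{\left(8 \right)}.

Antiderivative: F(x) = - 4 \log{\left(2 x^{2} + 6 \right)}; value = - 4 \log{\left(6 \right)} + 4 \log{\left(8 \right)}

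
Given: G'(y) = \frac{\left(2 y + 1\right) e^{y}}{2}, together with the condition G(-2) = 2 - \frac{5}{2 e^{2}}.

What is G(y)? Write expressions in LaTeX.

Recognize the product-rule pattern: G'(y) = u'v + uv' with u = y - \frac{1}{2}, v = e^{y}, so integration by parts undoes it.
A general antiderivative is \frac{\left(2 y - 1\right) e^{y}}{2} + C.
The condition gives C = 2 - \frac{5}{2 e^{2}} - (- \frac{5}{2 e^{2}}) = 2.
So G(y) = \frac{\left(2 y - 1\right) e^{y} + 4}{2}.
Check: d/dy[\frac{\left(2 y - 1\right) e^{y} + 4}{2}] = y e^{y} + \frac{e^{y}}{2}, which equals G'(y).

G(y) = \frac{\left(2 y - 1\right) e^{y} + 4}{2}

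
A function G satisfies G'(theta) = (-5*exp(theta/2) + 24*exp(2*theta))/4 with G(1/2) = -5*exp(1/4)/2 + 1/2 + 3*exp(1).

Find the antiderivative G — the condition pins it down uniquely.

G(theta) = (-5*exp(theta/2) + 6*exp(2*theta) + 1)/2

The proposed G(theta) is checked by its d/dtheta: the result must match the given G'(theta).
A general antiderivative is -5*exp(theta/2)/2 + 3*exp(2*theta) + C.
The condition gives C = -5*exp(1/4)/2 + 1/2 + 3*exp(1) - (-5*exp(1/4)/2 + 3*exp(1)) = 1/2.
So G(theta) = (-5*exp(theta/2) + 6*exp(2*theta) + 1)/2.
Check: d/dtheta[(-5*exp(theta/2) + 6*exp(2*theta) + 1)/2] = -5*exp(theta/2)/4 + 6*exp(2*theta), which equals G'(theta).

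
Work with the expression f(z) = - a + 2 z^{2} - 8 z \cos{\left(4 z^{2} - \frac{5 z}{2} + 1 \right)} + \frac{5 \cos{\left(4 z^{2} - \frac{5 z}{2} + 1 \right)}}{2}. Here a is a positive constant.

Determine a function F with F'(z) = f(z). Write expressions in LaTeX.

The integrand splits into summands that can be handled one at a time.
Check: d/dz[\frac{- 3 a z + 2 z^{3} - 3 \sin{\left(4 z^{2} - \frac{5 z}{2} + 1 \right)}}{3}] = - a + 2 z^{2} - 8 z \cos{\left(4 z^{2} - \frac{5 z}{2} + 1 \right)} + \frac{5 \cos{\left(4 z^{2} - \frac{5 z}{2} + 1 \right)}}{2} = f(z).

An antiderivative is F(z) = \frac{- 3 a z + 2 z^{3} - 3 \sin{\left(4 z^{2} - \frac{5 z}{2} + 1 \right)}}{3}.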